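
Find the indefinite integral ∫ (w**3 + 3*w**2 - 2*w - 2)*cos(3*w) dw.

w**3*sin(3*w)/3 + w**2*sin(3*w) + w**2*cos(3*w)/3 - 8*w*sin(3*w)/9 + 2*w*cos(3*w)/3 - 8*sin(3*w)/9 - 8*cos(3*w)/27 + C

Use integration by parts with u = w**3 + 3*w**2 - 2*w - 2, dv = cos(3*w) dw, so v = sin(3*w)/3.
Apply parts 3 times (tabular method): alternate signs, differentiate u down to 0, integrate dv up.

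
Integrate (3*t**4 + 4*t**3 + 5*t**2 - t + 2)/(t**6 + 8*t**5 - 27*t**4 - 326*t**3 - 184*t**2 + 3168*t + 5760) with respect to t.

227*log(t - 5)/648 - 551*log(t - 4)/2240 + 185*log(t + 3)/168 + 6365*log(t + 4)/5184 - 73*log(t + 6)/30 + 299/(72*t + 288) + C

Factor the denominator: (t - 5)*(t - 4)*(t + 3)*(t + 4)**2*(t + 6).
Partial-fraction decomposition: -73/(30*(t + 6)) + 6365/(5184*(t + 4)) - 299/(72*(t + 4)**2) + 185/(168*(t + 3)) - 551/(2240*(t - 4)) + 227/(648*(t - 5)).
Integrate each term; A/(t−a) gives A·log|t−a|; A/(t−a)² gives −A/(t−a).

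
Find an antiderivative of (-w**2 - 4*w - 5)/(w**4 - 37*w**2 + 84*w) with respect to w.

Factor the denominator: w*(w - 4)*(w - 3)*(w + 7).
Partial-fraction decomposition: 13/(385*(w + 7)) + 13/(15*(w - 3)) - 37/(44*(w - 4)) - 5/(84*w).
Integrate each term: A/(w−a) contributes A·log|w−a|.

-5*log(w)/84 - 37*log(w - 4)/44 + 13*log(w - 3)/15 + 13*log(w + 7)/385 + C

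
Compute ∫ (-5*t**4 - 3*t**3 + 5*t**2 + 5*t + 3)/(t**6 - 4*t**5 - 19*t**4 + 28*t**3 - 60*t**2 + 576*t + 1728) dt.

Factor the denominator: (t - 6)*(t - 4)*(t + 2)*(t + 4)*(t**2 + 9).
Partial-fraction decomposition: (164*t - 549)/(975*(t**2 + 9)) + 41/(160*(t + 4)) - 43/(1248*(t + 2)) + 1369/(2400*(t - 4)) - 461/(480*(t - 6)).
Integrate each term; A/(t−a) gives A·log|t−a|; the (Bt+D)/(t²+p²) term gives a log and an atan.

-461*log(t - 6)/480 + 1369*log(t - 4)/2400 - 43*log(t + 2)/1248 + 41*log(t + 4)/160 + 82*log(t**2 + 9)/975 - 61*atan(t/3)/325 + C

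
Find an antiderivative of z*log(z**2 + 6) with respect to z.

Let u = z**2 + 6, so du = (2*z) dz.
The integral becomes (1/2)·∫ log(u) du; integrate by parts with u′=log(u), dv′=du.

z**2*log(z**2 + 6)/2 - z**2/2 + 3*log(z**2 + 6) + C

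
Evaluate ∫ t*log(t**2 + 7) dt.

Let u = t**2 + 7, so du = (2*t) dt.
The integral becomes (1/2)·∫ log(u) du; integrate by parts with u′=log(u), dv′=du.

t**2*log(t**2 + 7)/2 - t**2/2 + 7*log(t**2 + 7)/2 + C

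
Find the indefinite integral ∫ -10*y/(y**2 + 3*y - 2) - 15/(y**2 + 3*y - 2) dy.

Let u = y**2 + 3*y - 2, so du = (2*y + 3) dy.
Rewriting, the integral becomes -5·∫ 1/u du = -5·log(u).
Substituting back, u = y**2 + 3*y - 2.

-5*log(y**2 + 3*y - 2) + C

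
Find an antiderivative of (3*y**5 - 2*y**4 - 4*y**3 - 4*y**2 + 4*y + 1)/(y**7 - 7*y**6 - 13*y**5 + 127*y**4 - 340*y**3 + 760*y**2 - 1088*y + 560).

1102*log(y - 7)/2385 - 1119*log(y - 2)/3920 + log(y - 1)/90 - 2561*log(y + 5)/25578 - 10769*log(y**2 + 4)/245920 - 2641*atan(y/2)/61480 + 5/(56*y - 112) + C

Factor the denominator: (y - 7)*(y - 2)**2*(y - 1)*(y + 5)*(y**2 + 4).
Partial-fraction decomposition: -(10769*y + 10564)/(122960*(y**2 + 4)) - 2561/(25578*(y + 5)) + 1/(90*(y - 1)) - 1119/(3920*(y - 2)) - 5/(56*(y - 2)**2) + 1102/(2385*(y - 7)).
Integrate each term; A/(y−a) gives A·log|y−a|; the (By+D)/(y²+p²) term gives a log and an atan.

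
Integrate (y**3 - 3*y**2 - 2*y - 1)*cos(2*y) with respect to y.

y**3*sin(2*y)/2 - 3*y**2*sin(2*y)/2 + 3*y**2*cos(2*y)/4 - 7*y*sin(2*y)/4 - 3*y*cos(2*y)/2 + sin(2*y)/4 - 7*cos(2*y)/8 + C

Use integration by parts with u = y**3 - 3*y**2 - 2*y - 1, dv = cos(2*y) dy, so v = sin(2*y)/2.
Apply parts 3 times (tabular method): alternate signs, differentiate u down to 0, integrate dv up.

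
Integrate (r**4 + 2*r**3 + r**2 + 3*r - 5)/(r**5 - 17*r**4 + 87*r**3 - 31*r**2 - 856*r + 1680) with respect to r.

788*log(r - 7)/45 - 455*log(r - 5)/8 + 17798*log(r - 4)/441 + 11*log(r + 3)/1960 - 407/(21*r - 84) + C

Factor the denominator: (r - 7)*(r - 5)*(r - 4)**2*(r + 3).
Partial-fraction decomposition: 11/(1960*(r + 3)) + 17798/(441*(r - 4)) + 407/(21*(r - 4)**2) - 455/(8*(r - 5)) + 788/(45*(r - 7)).
Integrate each term; A/(r−a) gives A·log|r−a|; A/(r−a)² gives −A/(r−a).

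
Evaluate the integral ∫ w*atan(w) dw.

Use integration by parts with u = arctan(w), dv = w dw.
Then du = 1/(w**2 + 1) dw.

w**2*atan(w)/2 - w/2 + atan(w)/2 + C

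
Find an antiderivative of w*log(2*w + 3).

Use integration by parts with u = log(2*w + 3), dv = w dw.
Then du = 2/(2*w + 3) dw and v = w**2/2.

w**2*log(2*w + 3)/2 - w**2/4 + 3*w/4 - 9*log(2*w + 3)/8 + C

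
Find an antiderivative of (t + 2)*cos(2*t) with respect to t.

Use integration by parts with u = t + 2, dv = cos(2*t) dt, so v = sin(2*t)/2.
Apply parts 1 times (tabular method): alternate signs, differentiate u down to 0, integrate dv up.

t*sin(2*t)/2 + sin(2*t) + cos(2*t)/4 + C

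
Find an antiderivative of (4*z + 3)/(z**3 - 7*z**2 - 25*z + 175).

31*log(z - 7)/24 - 23*log(z - 5)/20 - 17*log(z + 5)/120 + C

Factor the denominator: (z - 7)*(z - 5)*(z + 5).
Partial-fraction decomposition: -17/(120*(z + 5)) - 23/(20*(z - 5)) + 31/(24*(z - 7)).
Integrate each term: A/(z−a) contributes A·log|z−a|.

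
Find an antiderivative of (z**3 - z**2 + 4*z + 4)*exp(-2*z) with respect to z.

Use integration by parts with u = z**3 - z**2 + 4*z + 4, dv = exp(-2*z) dz, so v = -exp(-2*z)/2.
Apply parts 3 times (tabular method): alternate signs, differentiate u down to 0, integrate dv up.

(-4*z**3 - 2*z**2 - 18*z - 25)*exp(-2*z)/8 + C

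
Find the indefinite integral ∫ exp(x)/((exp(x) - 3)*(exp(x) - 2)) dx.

Let u = e^x, du = e^x dx.
The integral becomes ∫ du/((u-3)(u-2)); decompose into partial fractions.

log(exp(x) - 3) - log(exp(x) - 2) + C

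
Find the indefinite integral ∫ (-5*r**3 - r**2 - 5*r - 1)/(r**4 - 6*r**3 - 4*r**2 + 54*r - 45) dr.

-169*log(r - 5)/16 + 20*log(r - 3)/3 - 3*log(r - 1)/8 - 35*log(r + 3)/48 + C

Factor the denominator: (r - 5)*(r - 3)*(r - 1)*(r + 3).
Partial-fraction decomposition: -35/(48*(r + 3)) - 3/(8*(r - 1)) + 20/(3*(r - 3)) - 169/(16*(r - 5)).
Integrate each term: A/(r−a) contributes A·log|r−a|.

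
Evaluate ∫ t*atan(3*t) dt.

Use integration by parts with u = arctan(3*t), dv = t dt.
Then du = 3/(9*t**2 + 1) dt.

t**2*atan(3*t)/2 - t/6 + atan(3*t)/18 + C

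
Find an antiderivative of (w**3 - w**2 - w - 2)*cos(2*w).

w**3*sin(2*w)/2 - w**2*sin(2*w)/2 + 3*w**2*cos(2*w)/4 - 5*w*sin(2*w)/4 - w*cos(2*w)/2 - 3*sin(2*w)/4 - 5*cos(2*w)/8 + C

Use integration by parts with u = w**3 - w**2 - w - 2, dv = cos(2*w) dw, so v = sin(2*w)/2.
Apply parts 3 times (tabular method): alternate signs, differentiate u down to 0, integrate dv up.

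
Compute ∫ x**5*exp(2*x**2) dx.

Let u = x², du = 2x dx; rewrite as (1/2)∫ u^2·exp(2u) du.
Now integrate by parts 2 times.

(2*x**4 - 2*x**2 + 1)*exp(2*x**2)/8 + C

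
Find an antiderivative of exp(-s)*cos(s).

exp(-s)*sin(s)/2 - exp(-s)*cos(s)/2 + C

Let I denote the integral. Integrate by parts with u = cos(s), dv = exp(-s) ds, so v = -exp(-s): I = -exp(-s)*cos(s) − ∫ exp(-s)*sin(s) ds.
Apply parts again with u = sin(s), dv = exp(-s) ds: ∫ exp(-s)*sin(s) ds = -exp(-s)*sin(s) + I. Substituting back brings back I: I = exp(-s)*sin(s) - exp(-s)*cos(s) − I.
Solving for I: (1 + 1)·I equals the remaining terms, so I = (1/2)·(exp(-s)*sin(s) - exp(-s)*cos(s)).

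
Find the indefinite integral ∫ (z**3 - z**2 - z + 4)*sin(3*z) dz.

Use integration by parts with u = z**3 - z**2 - z + 4, dv = sin(3*z) dz, so v = -cos(3*z)/3.
Apply parts 3 times (tabular method): alternate signs, differentiate u down to 0, integrate dv up.

-z**3*cos(3*z)/3 + z**2*sin(3*z)/3 + z**2*cos(3*z)/3 - 2*z*sin(3*z)/9 + 5*z*cos(3*z)/9 - 5*sin(3*z)/27 - 38*cos(3*z)/27 + C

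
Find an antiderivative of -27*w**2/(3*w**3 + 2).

Let u = 3*w**3 + 2, so du = (9*w**2) dw.
Rewriting, the integral becomes -3·∫ 1/u du = -3·log(u).
Substituting back, u = 3*w**3 + 2.

-3*log(3*w**3 + 2) + C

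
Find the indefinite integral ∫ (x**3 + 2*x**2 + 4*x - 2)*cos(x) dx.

Use integration by parts with u = x**3 + 2*x**2 + 4*x - 2, dv = cos(x) dx, so v = sin(x).
Apply parts 3 times (tabular method): alternate signs, differentiate u down to 0, integrate dv up.

x**3*sin(x) + 2*x**2*sin(x) + 3*x**2*cos(x) - 2*x*sin(x) + 4*x*cos(x) - 6*sin(x) - 2*cos(x) + C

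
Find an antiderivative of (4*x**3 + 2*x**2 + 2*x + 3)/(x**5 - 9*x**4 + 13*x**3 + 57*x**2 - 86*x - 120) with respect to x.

563*log(x - 5)/84 - 299*log(x - 4)/30 + 27*log(x - 3)/8 + log(x + 1)/120 - 5*log(x + 2)/42 + C

Factor the denominator: (x - 5)*(x - 4)*(x - 3)*(x + 1)*(x + 2).
Partial-fraction decomposition: -5/(42*(x + 2)) + 1/(120*(x + 1)) + 27/(8*(x - 3)) - 299/(30*(x - 4)) + 563/(84*(x - 5)).
Integrate each term: A/(x−a) contributes A·log|x−a|.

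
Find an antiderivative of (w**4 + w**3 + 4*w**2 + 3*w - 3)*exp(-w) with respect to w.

Use integration by parts with u = w**4 + w**3 + 4*w**2 + 3*w - 3, dv = exp(-w) dw, so v = -exp(-w).
Apply parts 4 times (tabular method): alternate signs, differentiate u down to 0, integrate dv up.

(-w**4 - 5*w**3 - 19*w**2 - 41*w - 38)*exp(-w) + C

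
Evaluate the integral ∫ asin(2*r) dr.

r*asin(2*r) + sqrt(-4*r**2 + 1)/2 + C

Use integration by parts with u = arcsin(2*r), dv = dr.
Then du = 2/sqrt(-4*r**2 + 1) dr.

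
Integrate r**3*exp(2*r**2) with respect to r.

Let u = r², du = 2r dr; rewrite as (1/2)∫ u^1·exp(2u) du.
Now integrate by parts 1 time.

(2*r**2 - 1)*exp(2*r**2)/8 + C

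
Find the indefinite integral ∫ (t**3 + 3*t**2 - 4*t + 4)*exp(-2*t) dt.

(-4*t**3 - 18*t**2 - 2*t - 17)*exp(-2*t)/8 + C

Use integration by parts with u = t**3 + 3*t**2 - 4*t + 4, dv = exp(-2*t) dt, so v = -exp(-2*t)/2.
Apply parts 3 times (tabular method): alternate signs, differentiate u down to 0, integrate dv up.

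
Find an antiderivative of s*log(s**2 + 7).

s**2*log(s**2 + 7)/2 - s**2/2 + 7*log(s**2 + 7)/2 + C

Let u = s**2 + 7, so du = (2*s) ds.
The integral becomes (1/2)·∫ log(u) du; integrate by parts with u′=log(u), dv′=du.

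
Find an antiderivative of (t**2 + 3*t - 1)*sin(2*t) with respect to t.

Use integration by parts with u = t**2 + 3*t - 1, dv = sin(2*t) dt, so v = -cos(2*t)/2.
Apply parts 2 times (tabular method): alternate signs, differentiate u down to 0, integrate dv up.

-t**2*cos(2*t)/2 + t*sin(2*t)/2 - 3*t*cos(2*t)/2 + 3*sin(2*t)/4 + 3*cos(2*t)/4 + C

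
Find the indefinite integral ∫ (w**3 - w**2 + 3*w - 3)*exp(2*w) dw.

Use integration by parts with u = w**3 - w**2 + 3*w - 3, dv = exp(2*w) dw, so v = exp(2*w)/2.
Apply parts 3 times (tabular method): alternate signs, differentiate u down to 0, integrate dv up.

(4*w**3 - 10*w**2 + 22*w - 23)*exp(2*w)/8 + C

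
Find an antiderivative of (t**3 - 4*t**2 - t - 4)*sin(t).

-t**3*cos(t) + 3*t**2*sin(t) + 4*t**2*cos(t) - 8*t*sin(t) + 7*t*cos(t) - 7*sin(t) - 4*cos(t) + C

Use integration by parts with u = t**3 - 4*t**2 - t - 4, dv = sin(t) dt, so v = -cos(t).
Apply parts 3 times (tabular method): alternate signs, differentiate u down to 0, integrate dv up.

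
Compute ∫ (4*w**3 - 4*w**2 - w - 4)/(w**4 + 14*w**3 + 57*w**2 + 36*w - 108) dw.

-5*log(w - 1)/196 + 145*log(w + 3)/36 - log(w + 6)/441 + 1006/(21*w + 126) + C

Factor the denominator: (w - 1)*(w + 3)*(w + 6)**2.
Partial-fraction decomposition: -1/(441*(w + 6)) - 1006/(21*(w + 6)**2) + 145/(36*(w + 3)) - 5/(196*(w - 1)).
Integrate each term; A/(w−a) gives A·log|w−a|; A/(w−a)² gives −A/(w−a).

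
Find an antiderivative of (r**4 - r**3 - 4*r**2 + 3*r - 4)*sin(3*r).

-r**4*cos(3*r)/3 + 4*r**3*sin(3*r)/9 + r**3*cos(3*r)/3 - r**2*sin(3*r)/3 + 16*r**2*cos(3*r)/9 - 32*r*sin(3*r)/27 - 11*r*cos(3*r)/9 + 11*sin(3*r)/27 + 76*cos(3*r)/81 + C

Use integration by parts with u = r**4 - r**3 - 4*r**2 + 3*r - 4, dv = sin(3*r) dr, so v = -cos(3*r)/3.
Apply parts 4 times (tabular method): alternate signs, differentiate u down to 0, integrate dv up.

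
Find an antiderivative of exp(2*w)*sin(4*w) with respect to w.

Let I denote the integral. Integrate by parts with u = sin(4*w), dv = exp(2*w) dw, so v = exp(2*w)/2: I = exp(2*w)*sin(4*w)/2 − 2·∫ exp(2*w)*cos(4*w) dw.
Apply parts again with u = cos(4*w), dv = exp(2*w) dw: ∫ exp(2*w)*cos(4*w) dw = exp(2*w)*cos(4*w)/2 + 2·I. Substituting back brings back I: I = exp(2*w)*sin(4*w)/2 - exp(2*w)*cos(4*w) − 4·I.
Solving for I: (1 + 4)·I equals the remaining terms, so I = (1/5)·(exp(2*w)*sin(4*w)/2 - exp(2*w)*cos(4*w)).

exp(2*w)*sin(4*w)/10 - exp(2*w)*cos(4*w)/5 + C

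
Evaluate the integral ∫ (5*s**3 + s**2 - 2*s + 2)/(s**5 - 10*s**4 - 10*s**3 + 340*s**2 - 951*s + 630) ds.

73*log(s - 7)/26 - 321*log(s - 5)/88 + 35*log(s - 3)/36 - log(s - 1)/56 - 1030*log(s + 6)/9009 + C

Factor the denominator: (s - 7)*(s - 5)*(s - 3)*(s - 1)*(s + 6).
Partial-fraction decomposition: -1030/(9009*(s + 6)) - 1/(56*(s - 1)) + 35/(36*(s - 3)) - 321/(88*(s - 5)) + 73/(26*(s - 7)).
Integrate each term: A/(s−a) contributes A·log|s−a|.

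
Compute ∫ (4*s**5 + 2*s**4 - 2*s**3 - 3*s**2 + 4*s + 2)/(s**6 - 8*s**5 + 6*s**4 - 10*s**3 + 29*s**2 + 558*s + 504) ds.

71227*log(s - 7)/12528 - 89*log(s - 4)/45 - log(s + 1)/80 + 49*log(s + 2)/351 + 623*log(s**2 + 9)/7540 + 4486*atan(s/3)/5655 + C

Factor the denominator: (s - 7)*(s - 4)*(s + 1)*(s + 2)*(s**2 + 9).
Partial-fraction decomposition: (623*s + 8972)/(3770*(s**2 + 9)) + 49/(351*(s + 2)) - 1/(80*(s + 1)) - 89/(45*(s - 4)) + 71227/(12528*(s - 7)).
Integrate each term; A/(s−a) gives A·log|s−a|; the (Bs+D)/(s²+p²) term gives a log and an atan.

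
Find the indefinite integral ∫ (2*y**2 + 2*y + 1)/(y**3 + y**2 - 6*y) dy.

-log(y)/6 + 13*log(y - 2)/10 + 13*log(y + 3)/15 + C

Factor the denominator: y*(y - 2)*(y + 3).
Partial-fraction decomposition: 13/(15*(y + 3)) + 13/(10*(y - 2)) - 1/(6*y).
Integrate each term: A/(y−a) contributes A·log|y−a|.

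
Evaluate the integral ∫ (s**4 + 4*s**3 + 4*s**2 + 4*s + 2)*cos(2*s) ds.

Use integration by parts with u = s**4 + 4*s**3 + 4*s**2 + 4*s + 2, dv = cos(2*s) ds, so v = sin(2*s)/2.
Apply parts 4 times (tabular method): alternate signs, differentiate u down to 0, integrate dv up.

s**4*sin(2*s)/2 + 2*s**3*sin(2*s) + s**3*cos(2*s) + s**2*sin(2*s)/2 + 3*s**2*cos(2*s) - s*sin(2*s) + s*cos(2*s)/2 + 3*sin(2*s)/4 - cos(2*s)/2 + C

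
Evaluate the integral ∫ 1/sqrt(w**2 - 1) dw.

Substitute w = sec(θ), so dw = sec(θ)*tan(θ) dθ and the radical becomes sqrt(w**2 - 1) = tan(θ) by the Pythagorean identity.
Integrate the resulting trig expression in θ, then back-substitute sec(θ) = w, tan(θ) = sqrt(w**2 - 1) (absorbing any constant into C).

log(w + sqrt(w**2 - 1)) + C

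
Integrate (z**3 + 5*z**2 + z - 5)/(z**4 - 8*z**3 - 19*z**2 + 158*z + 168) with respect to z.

Factor the denominator: (z - 7)*(z - 6)*(z + 1)*(z + 4).
Partial-fraction decomposition: -7/(330*(z + 4)) - 1/(84*(z + 1)) - 397/(70*(z - 6)) + 295/(44*(z - 7)).
Integrate each term: A/(z−a) contributes A·log|z−a|.

295*log(z - 7)/44 - 397*log(z - 6)/70 - log(z + 1)/84 - 7*log(z + 4)/330 + C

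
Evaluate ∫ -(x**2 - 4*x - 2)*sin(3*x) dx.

x**2*cos(3*x)/3 - 2*x*sin(3*x)/9 - 4*x*cos(3*x)/3 + 4*sin(3*x)/9 - 20*cos(3*x)/27 + C

Use integration by parts with u = x**2 - 4*x - 2, dv = -sin(3*x) dx, so v = cos(3*x)/3.
Apply parts 2 times (tabular method): alternate signs, differentiate u down to 0, integrate dv up.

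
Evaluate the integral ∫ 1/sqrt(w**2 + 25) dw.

Substitute w = 5·tan(θ), so dw = 5·sec(θ)^2 dθ and the radical becomes sqrt(w**2 + 25) = 5·sec(θ) by the Pythagorean identity.
Integrate the resulting trig expression in θ, then back-substitute tan(θ) = w/5, sec(θ) = sqrt(w**2 + 25)/5 (absorbing any constant into C).

log(w + sqrt(w**2 + 25)) + C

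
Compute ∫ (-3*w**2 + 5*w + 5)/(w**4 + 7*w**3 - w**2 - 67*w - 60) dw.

Factor the denominator: (w - 3)*(w + 1)*(w + 4)*(w + 5).
Partial-fraction decomposition: 95/(32*(w + 5)) - 3/(w + 4) + 1/(16*(w + 1)) - 1/(32*(w - 3)).
Integrate each term: A/(w−a) contributes A·log|w−a|.

-log(w - 3)/32 + log(w + 1)/16 - 3*log(w + 4) + 95*log(w + 5)/32 + C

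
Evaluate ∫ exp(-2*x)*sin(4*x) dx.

-exp(-2*x)*sin(4*x)/10 - exp(-2*x)*cos(4*x)/5 + C

Let I denote the integral. Integrate by parts with u = sin(4*x), dv = exp(-2*x) dx, so v = -exp(-2*x)/2: I = -exp(-2*x)*sin(4*x)/2 + 2·∫ exp(-2*x)*cos(4*x) dx.
Apply parts again with u = cos(4*x), dv = exp(-2*x) dx: ∫ exp(-2*x)*cos(4*x) dx = -exp(-2*x)*cos(4*x)/2 − 2·I. Substituting back brings back I: I = -exp(-2*x)*sin(4*x)/2 - exp(-2*x)*cos(4*x) − 4·I.
Solving for I: (1 + 4)·I equals the remaining terms, so I = (1/5)·(-exp(-2*x)*sin(4*x)/2 - exp(-2*x)*cos(4*x)).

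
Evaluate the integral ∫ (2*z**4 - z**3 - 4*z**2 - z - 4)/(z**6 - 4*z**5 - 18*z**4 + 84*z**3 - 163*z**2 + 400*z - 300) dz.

Factor the denominator: (z - 5)*(z - 3)*(z - 1)*(z + 5)*(z**2 + 4).
Partial-fraction decomposition: -(173*z - 92)/(1885*(z**2 + 4)) - 11/(120*(z + 5)) - 1/(30*(z - 1)) - 23/(104*(z - 3)) + 127/(290*(z - 5)).
Integrate each term; A/(z−a) gives A·log|z−a|; the (Bz+D)/(z²+p²) term gives a log and an atan.

127*log(z - 5)/290 - 23*log(z - 3)/104 - log(z - 1)/30 - 11*log(z + 5)/120 - 173*log(z**2 + 4)/3770 + 46*atan(z/2)/1885 + C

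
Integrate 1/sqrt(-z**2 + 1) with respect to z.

asin(z) + C

Substitute z = sin(θ), so dz = cos(θ) dθ and the radical becomes sqrt(-z**2 + 1) = cos(θ) by the Pythagorean identity.
Integrate the resulting trig expression in θ, then back-substitute θ = asin(z), sin(θ) = z, cos(θ) = sqrt(-z**2 + 1) (absorbing any constant into C).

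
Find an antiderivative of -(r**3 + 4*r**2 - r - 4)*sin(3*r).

Use integration by parts with u = r**3 + 4*r**2 - r - 4, dv = -sin(3*r) dr, so v = cos(3*r)/3.
Apply parts 3 times (tabular method): alternate signs, differentiate u down to 0, integrate dv up.

r**3*cos(3*r)/3 - r**2*sin(3*r)/3 + 4*r**2*cos(3*r)/3 - 8*r*sin(3*r)/9 - 5*r*cos(3*r)/9 + 5*sin(3*r)/27 - 44*cos(3*r)/27 + C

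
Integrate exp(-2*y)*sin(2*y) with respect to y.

Let I denote the integral. Integrate by parts with u = sin(2*y), dv = exp(-2*y) dy, so v = -exp(-2*y)/2: I = -exp(-2*y)*sin(2*y)/2 + ∫ exp(-2*y)*cos(2*y) dy.
Apply parts again with u = cos(2*y), dv = exp(-2*y) dy: ∫ exp(-2*y)*cos(2*y) dy = -exp(-2*y)*cos(2*y)/2 − I. Substituting back brings back I: I = -exp(-2*y)*sin(2*y)/2 - exp(-2*y)*cos(2*y)/2 − I.
Solving for I: (1 + 1)·I equals the remaining terms, so I = (1/2)·(-exp(-2*y)*sin(2*y)/2 - exp(-2*y)*cos(2*y)/2).

-exp(-2*y)*sin(2*y)/4 - exp(-2*y)*cos(2*y)/4 + C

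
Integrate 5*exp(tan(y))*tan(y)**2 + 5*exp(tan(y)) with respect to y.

5*exp(tan(y)) + C

Let u = tan(y), so du = (tan(y)**2 + 1) dy.
Rewriting, the integral becomes 5·∫ e^u du = 5·e^u.
Substituting back, u = tan(y).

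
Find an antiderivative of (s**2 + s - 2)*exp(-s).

Use integration by parts with u = s**2 + s - 2, dv = exp(-s) ds, so v = -exp(-s).
Apply parts 2 times (tabular method): alternate signs, differentiate u down to 0, integrate dv up.

(-s**2 - 3*s - 1)*exp(-s) + C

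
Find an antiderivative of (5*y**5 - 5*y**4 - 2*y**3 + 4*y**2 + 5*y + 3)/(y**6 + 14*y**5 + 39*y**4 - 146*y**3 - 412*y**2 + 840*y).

Factor the denominator: y*(y - 2)**2*(y + 5)*(y + 6)*(y + 7).
Partial-fraction decomposition: 15865/(189*(y + 7)) - 14937/(128*(y + 6)) + 9211/(245*(y + 5)) + 26083/(169344*(y - 2)) + 31/(336*(y - 2)**2) + 1/(280*y).
Integrate each term; A/(y−a) gives A·log|y−a|; A/(y−a)² gives −A/(y−a).

log(y)/280 + 26083*log(y - 2)/169344 + 9211*log(y + 5)/245 - 14937*log(y + 6)/128 + 15865*log(y + 7)/189 - 31/(336*y - 672) + C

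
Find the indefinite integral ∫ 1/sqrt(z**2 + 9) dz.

log(z + sqrt(z**2 + 9)) + C

Substitute z = 3·tan(θ), so dz = 3·sec(θ)^2 dθ and the radical becomes sqrt(z**2 + 9) = 3·sec(θ) by the Pythagorean identity.
Integrate the resulting trig expression in θ, then back-substitute tan(θ) = z/3, sec(θ) = sqrt(z**2 + 9)/3 (absorbing any constant into C).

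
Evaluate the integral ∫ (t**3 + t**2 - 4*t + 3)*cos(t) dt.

Use integration by parts with u = t**3 + t**2 - 4*t + 3, dv = cos(t) dt, so v = sin(t).
Apply parts 3 times (tabular method): alternate signs, differentiate u down to 0, integrate dv up.

t**3*sin(t) + t**2*sin(t) + 3*t**2*cos(t) - 10*t*sin(t) + 2*t*cos(t) + sin(t) - 10*cos(t) + C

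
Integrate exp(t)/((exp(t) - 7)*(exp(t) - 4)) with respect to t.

log(exp(t) - 7)/3 - log(exp(t) - 4)/3 + C

Let u = e^t, du = e^t dt.
The integral becomes ∫ du/((u-4)(u-7)); decompose into partial fractions.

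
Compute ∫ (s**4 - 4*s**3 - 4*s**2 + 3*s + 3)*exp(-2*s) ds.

(-s**4 + 2*s**3 + 7*s**2 + 4*s - 1)*exp(-2*s)/2 + C

Use integration by parts with u = s**4 - 4*s**3 - 4*s**2 + 3*s + 3, dv = exp(-2*s) ds, so v = -exp(-2*s)/2.
Apply parts 4 times (tabular method): alternate signs, differentiate u down to 0, integrate dv up.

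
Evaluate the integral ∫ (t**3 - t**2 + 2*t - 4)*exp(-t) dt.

(-t**3 - 2*t**2 - 6*t - 2)*exp(-t) + C

Use integration by parts with u = t**3 - t**2 + 2*t - 4, dv = exp(-t) dt, so v = -exp(-t).
Apply parts 3 times (tabular method): alternate signs, differentiate u down to 0, integrate dv up.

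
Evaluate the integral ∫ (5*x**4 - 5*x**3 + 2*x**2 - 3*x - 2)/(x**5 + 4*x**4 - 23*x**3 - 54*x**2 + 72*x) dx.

Factor the denominator: x*(x - 4)*(x - 1)*(x + 3)*(x + 6).
Partial-fraction decomposition: 1912/(315*(x + 6)) - 565/(252*(x + 3)) + 1/(28*(x - 1)) + 163/(140*(x - 4)) - 1/(36*x).
Integrate each term: A/(x−a) contributes A·log|x−a|.

-log(x)/36 + 163*log(x - 4)/140 + log(x - 1)/28 - 565*log(x + 3)/252 + 1912*log(x + 6)/315 + C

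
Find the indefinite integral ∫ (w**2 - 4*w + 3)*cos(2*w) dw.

Use integration by parts with u = w**2 - 4*w + 3, dv = cos(2*w) dw, so v = sin(2*w)/2.
Apply parts 2 times (tabular method): alternate signs, differentiate u down to 0, integrate dv up.

w**2*sin(2*w)/2 - 2*w*sin(2*w) + w*cos(2*w)/2 + 5*sin(2*w)/4 - cos(2*w) + C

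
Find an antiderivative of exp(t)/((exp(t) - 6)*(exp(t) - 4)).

Let u = e^t, du = e^t dt.
The integral becomes ∫ du/((u-6)(u-4)); decompose into partial fractions.

log(exp(t) - 6)/2 - log(exp(t) - 4)/2 + C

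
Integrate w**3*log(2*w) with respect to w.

w**4*(log(w) + log(2))/4 - w**4/16 + C

Use integration by parts with u = log(2*w), dv = w**3 dw.
Then du = 1/w dw and v = w**4/4.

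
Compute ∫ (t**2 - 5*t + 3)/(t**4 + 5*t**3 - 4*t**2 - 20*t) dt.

Factor the denominator: t*(t - 2)*(t + 2)*(t + 5).
Partial-fraction decomposition: -53/(105*(t + 5)) + 17/(24*(t + 2)) - 3/(56*(t - 2)) - 3/(20*t).
Integrate each term: A/(t−a) contributes A·log|t−a|.

-3*log(t)/20 - 3*log(t - 2)/56 + 17*log(t + 2)/24 - 53*log(t + 5)/105 + C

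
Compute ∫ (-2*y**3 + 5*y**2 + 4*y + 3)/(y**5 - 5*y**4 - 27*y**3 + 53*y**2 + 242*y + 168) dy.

Factor the denominator: (y - 7)*(y - 4)*(y + 1)*(y + 2)*(y + 3).
Partial-fraction decomposition: 9/(14*(y + 3)) - 31/(54*(y + 2)) + 3/(40*(y + 1)) + 29/(630*(y - 4)) - 41/(216*(y - 7)).
Integrate each term: A/(y−a) contributes A·log|y−a|.

-41*log(y - 7)/216 + 29*log(y - 4)/630 + 3*log(y + 1)/40 - 31*log(y + 2)/54 + 9*log(y + 3)/14 + C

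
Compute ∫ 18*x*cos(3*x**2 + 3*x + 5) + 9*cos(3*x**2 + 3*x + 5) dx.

3*sin(3*x**2 + 3*x + 5) + C

Let u = 3*x**2 + 3*x + 5, so du = (6*x + 3) dx.
Rewriting, the integral becomes 3·∫ cos(u) du = 3·sin(u).
Substituting back, u = 3*x**2 + 3*x + 5.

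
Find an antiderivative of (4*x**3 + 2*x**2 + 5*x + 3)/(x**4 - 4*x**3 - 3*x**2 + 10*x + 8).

311*log(x - 4)/50 - 53*log(x - 2)/18 + 163*log(x + 1)/225 + 4/(15*x + 15) + C

Factor the denominator: (x - 4)*(x - 2)*(x + 1)**2.
Partial-fraction decomposition: 163/(225*(x + 1)) - 4/(15*(x + 1)**2) - 53/(18*(x - 2)) + 311/(50*(x - 4)).
Integrate each term; A/(x−a) gives A·log|x−a|; A/(x−a)² gives −A/(x−a).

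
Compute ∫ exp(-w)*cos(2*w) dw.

2*exp(-w)*sin(2*w)/5 - exp(-w)*cos(2*w)/5 + C

Let I denote the integral. Integrate by parts with u = cos(2*w), dv = exp(-w) dw, so v = -exp(-w): I = -exp(-w)*cos(2*w) − 2·∫ exp(-w)*sin(2*w) dw.
Apply parts again with u = sin(2*w), dv = exp(-w) dw: ∫ exp(-w)*sin(2*w) dw = -exp(-w)*sin(2*w) + 2·I. Substituting back brings back I: I = 2*exp(-w)*sin(2*w) - exp(-w)*cos(2*w) − 4·I.
Solving for I: (1 + 4)·I equals the remaining terms, so I = (1/5)·(2*exp(-w)*sin(2*w) - exp(-w)*cos(2*w)).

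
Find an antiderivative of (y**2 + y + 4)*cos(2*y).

y**2*sin(2*y)/2 + y*sin(2*y)/2 + y*cos(2*y)/2 + 7*sin(2*y)/4 + cos(2*y)/4 + C

Use integration by parts with u = y**2 + y + 4, dv = cos(2*y) dy, so v = sin(2*y)/2.
Apply parts 2 times (tabular method): alternate signs, differentiate u down to 0, integrate dv up.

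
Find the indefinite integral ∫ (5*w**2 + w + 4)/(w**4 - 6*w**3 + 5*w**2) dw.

Factor the denominator: w**2*(w - 5)*(w - 1).
Partial-fraction decomposition: -5/(2*(w - 1)) + 67/(50*(w - 5)) + 29/(25*w) + 4/(5*w**2).
Integrate each term; A/(w−a) gives A·log|w−a|; A/(w−a)² gives −A/(w−a).

29*log(w)/25 + 67*log(w - 5)/50 - 5*log(w - 1)/2 - 4/(5*w) + C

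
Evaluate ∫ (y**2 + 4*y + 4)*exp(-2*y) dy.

(-2*y**2 - 10*y - 13)*exp(-2*y)/4 + C

Use integration by parts with u = y**2 + 4*y + 4, dv = exp(-2*y) dy, so v = -exp(-2*y)/2.
Apply parts 2 times (tabular method): alternate signs, differentiate u down to 0, integrate dv up.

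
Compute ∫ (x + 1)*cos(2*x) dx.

x*sin(2*x)/2 + sin(2*x)/2 + cos(2*x)/4 + C

Use integration by parts with u = x + 1, dv = cos(2*x) dx, so v = sin(2*x)/2.
Apply parts 1 times (tabular method): alternate signs, differentiate u down to 0, integrate dv up.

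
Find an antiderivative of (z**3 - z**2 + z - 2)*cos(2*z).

Use integration by parts with u = z**3 - z**2 + z - 2, dv = cos(2*z) dz, so v = sin(2*z)/2.
Apply parts 3 times (tabular method): alternate signs, differentiate u down to 0, integrate dv up.

z**3*sin(2*z)/2 - z**2*sin(2*z)/2 + 3*z**2*cos(2*z)/4 - z*sin(2*z)/4 - z*cos(2*z)/2 - 3*sin(2*z)/4 - cos(2*z)/8 + C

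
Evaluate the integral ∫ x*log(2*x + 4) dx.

x**2*log(2*x + 4)/2 - x**2/4 + x - 2*log(x + 2) + C

Use integration by parts with u = log(2*x + 4), dv = x dx.
Then du = 2/(2*x + 4) dx and v = x**2/2.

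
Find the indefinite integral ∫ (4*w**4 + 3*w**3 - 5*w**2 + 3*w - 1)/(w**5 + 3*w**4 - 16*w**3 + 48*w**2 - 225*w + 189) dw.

46*log(w - 3)/45 - log(w - 1)/40 + 2077*log(w + 7)/1160 + 791*log(w**2 + 9)/1305 + 214*atan(w/3)/1305 + C

Factor the denominator: (w - 3)*(w - 1)*(w + 7)*(w**2 + 9).
Partial-fraction decomposition: 2*(791*w + 321)/(1305*(w**2 + 9)) + 2077/(1160*(w + 7)) - 1/(40*(w - 1)) + 46/(45*(w - 3)).
Integrate each term; A/(w−a) gives A·log|w−a|; the (Bw+D)/(w²+p²) term gives a log and an atan.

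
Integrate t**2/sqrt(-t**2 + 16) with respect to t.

-t*sqrt(-t**2 + 16)/2 + 8*asin(t/4) + C

Substitute t = 4·sin(θ), so dt = 4·cos(θ) dθ and the radical becomes sqrt(-t**2 + 16) = 4·cos(θ) by the Pythagorean identity.
Integrate the resulting trig expression in θ, then back-substitute θ = asin(t/4), sin(θ) = t/4, cos(θ) = sqrt(-t**2 + 16)/4 (absorbing any constant into C).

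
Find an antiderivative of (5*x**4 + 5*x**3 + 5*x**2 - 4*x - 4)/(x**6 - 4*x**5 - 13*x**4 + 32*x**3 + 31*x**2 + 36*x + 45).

Factor the denominator: (x - 5)*(x - 3)*(x + 1)*(x + 3)*(x**2 + 1).
Partial-fraction decomposition: -(19*x + 30)/(260*(x**2 + 1)) - 323/(960*(x + 3)) + 5/(96*(x + 1)) - 569/(480*(x - 3)) + 3851/(2496*(x - 5)).
Integrate each term; A/(x−a) gives A·log|x−a|; the (Bx+D)/(x²+p²) term gives a log and an atan.

3851*log(x - 5)/2496 - 569*log(x - 3)/480 + 5*log(x + 1)/96 - 323*log(x + 3)/960 - 19*log(x**2 + 1)/520 - 3*atan(x)/26 + C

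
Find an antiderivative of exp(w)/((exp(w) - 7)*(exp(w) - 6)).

log(exp(w) - 7) - log(exp(w) - 6) + C

Let u = e^w, du = e^w dw.
The integral becomes ∫ du/((u-6)(u-7)); decompose into partial fractions.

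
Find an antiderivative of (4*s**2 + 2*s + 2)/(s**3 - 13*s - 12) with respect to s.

Factor the denominator: (s - 4)*(s + 1)*(s + 3).
Partial-fraction decomposition: 16/(7*(s + 3)) - 2/(5*(s + 1)) + 74/(35*(s - 4)).
Integrate each term: A/(s−a) contributes A·log|s−a|.

74*log(s - 4)/35 - 2*log(s + 1)/5 + 16*log(s + 3)/7 + C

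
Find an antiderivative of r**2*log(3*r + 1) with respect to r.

r**3*log(3*r + 1)/3 - r**3/9 + r**2/18 - r/27 + log(3*r + 1)/81 + C

Use integration by parts with u = log(3*r + 1), dv = r**2 dr.
Then du = 3/(3*r + 1) dr and v = r**3/3.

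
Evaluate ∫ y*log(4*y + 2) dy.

y**2*log(4*y + 2)/2 - y**2/4 + y/4 - log(2*y + 1)/8 + C

Use integration by parts with u = log(4*y + 2), dv = y dy.
Then du = 4/(4*y + 2) dy and v = y**2/2.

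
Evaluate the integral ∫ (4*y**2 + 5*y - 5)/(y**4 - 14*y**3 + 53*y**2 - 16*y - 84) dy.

Factor the denominator: (y - 7)*(y - 6)*(y - 2)*(y + 1).
Partial-fraction decomposition: 1/(28*(y + 1)) + 7/(20*(y - 2)) - 169/(28*(y - 6)) + 113/(20*(y - 7)).
Integrate each term: A/(y−a) contributes A·log|y−a|.

113*log(y - 7)/20 - 169*log(y - 6)/28 + 7*log(y - 2)/20 + log(y + 1)/28 + C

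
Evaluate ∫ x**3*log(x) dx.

Use integration by parts with u = log(x), dv = x**3 dx.
Then du = 1/x dx and v = x**4/4.

x**4*log(x)/4 - x**4/16 + C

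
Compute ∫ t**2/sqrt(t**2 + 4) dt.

t*sqrt(t**2 + 4)/2 - 2*log(t + sqrt(t**2 + 4)) + C

Substitute t = 2·tan(θ), so dt = 2·sec(θ)^2 dθ and the radical becomes sqrt(t**2 + 4) = 2·sec(θ) by the Pythagorean identity.
Integrate the resulting trig expression in θ, then back-substitute tan(θ) = t/2, sec(θ) = sqrt(t**2 + 4)/2 (absorbing any constant into C).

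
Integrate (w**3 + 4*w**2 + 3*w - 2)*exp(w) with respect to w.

(w**3 + w**2 + w - 3)*exp(w) + C

Use integration by parts with u = w**3 + 4*w**2 + 3*w - 2, dv = exp(w) dw, so v = exp(w).
Apply parts 3 times (tabular method): alternate signs, differentiate u down to 0, integrate dv up.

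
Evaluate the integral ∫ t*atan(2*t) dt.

Use integration by parts with u = arctan(2*t), dv = t dt.
Then du = 2/(4*t**2 + 1) dt.

t**2*atan(2*t)/2 - t/4 + atan(2*t)/8 + C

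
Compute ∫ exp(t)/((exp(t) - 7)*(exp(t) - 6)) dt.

log(exp(t) - 7) - log(exp(t) - 6) + C

Let u = e^t, du = e^t dt.
The integral becomes ∫ du/((u-6)(u-7)); decompose into partial fractions.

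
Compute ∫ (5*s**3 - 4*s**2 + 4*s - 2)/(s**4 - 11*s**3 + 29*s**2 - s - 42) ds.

Factor the denominator: (s - 7)*(s - 3)*(s - 2)*(s + 1).
Partial-fraction decomposition: 5/(32*(s + 1)) + 2/(s - 2) - 109/(16*(s - 3)) + 309/(32*(s - 7)).
Integrate each term: A/(s−a) contributes A·log|s−a|.

309*log(s - 7)/32 - 109*log(s - 3)/16 + 2*log(s - 2) + 5*log(s + 1)/32 + C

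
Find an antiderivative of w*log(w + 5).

Use integration by parts with u = log(w + 5), dv = w dw.
Then du = 1/(w + 5) dw and v = w**2/2.

w**2*log(w + 5)/2 - w**2/4 + 5*w/2 - 25*log(w + 5)/2 + C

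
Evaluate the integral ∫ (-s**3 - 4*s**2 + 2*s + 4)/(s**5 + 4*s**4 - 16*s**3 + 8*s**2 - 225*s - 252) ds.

-116*log(s - 4)/1375 + log(s + 1)/300 + 137*log(s + 7)/3828 + 82*log(s**2 + 9)/3625 - 2963*atan(s/3)/21750 + C

Factor the denominator: (s - 4)*(s + 1)*(s + 7)*(s**2 + 9).
Partial-fraction decomposition: (328*s - 2963)/(7250*(s**2 + 9)) + 137/(3828*(s + 7)) + 1/(300*(s + 1)) - 116/(1375*(s - 4)).
Integrate each term; A/(s−a) gives A·log|s−a|; the (Bs+D)/(s²+p²) term gives a log and an atan.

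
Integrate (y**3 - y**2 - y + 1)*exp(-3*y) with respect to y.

(-3*y**3 + 3*y - 2)*exp(-3*y)/9 + C

Use integration by parts with u = y**3 - y**2 - y + 1, dv = exp(-3*y) dy, so v = -exp(-3*y)/3.
Apply parts 3 times (tabular method): alternate signs, differentiate u down to 0, integrate dv up.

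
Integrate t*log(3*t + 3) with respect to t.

Use integration by parts with u = log(3*t + 3), dv = t dt.
Then du = 3/(3*t + 3) dt and v = t**2/2.

t**2*log(3*t + 3)/2 - t**2/4 + t/2 - log(t + 1)/2 + C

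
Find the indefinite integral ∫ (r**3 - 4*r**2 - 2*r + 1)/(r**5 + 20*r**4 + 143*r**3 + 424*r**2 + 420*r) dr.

Factor the denominator: r*(r + 2)*(r + 5)*(r + 6)*(r + 7).
Partial-fraction decomposition: -262/(35*(r + 7)) + 347/(24*(r + 6)) - 107/(15*(r + 5)) + 19/(120*(r + 2)) + 1/(420*r).
Integrate each term: A/(r−a) contributes A·log|r−a|.

log(r)/420 + 19*log(r + 2)/120 - 107*log(r + 5)/15 + 347*log(r + 6)/24 - 262*log(r + 7)/35 + C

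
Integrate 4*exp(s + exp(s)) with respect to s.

Let u = exp(s), so du = (exp(s)) ds.
Rewriting, the integral becomes 4·∫ e^u du = 4·e^u.
Substituting back, u = exp(s).

4*exp(exp(s)) + C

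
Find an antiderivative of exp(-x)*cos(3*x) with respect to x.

Let I denote the integral. Integrate by parts with u = cos(3*x), dv = exp(-x) dx, so v = -exp(-x): I = -exp(-x)*cos(3*x) − 3·∫ exp(-x)*sin(3*x) dx.
Apply parts again with u = sin(3*x), dv = exp(-x) dx: ∫ exp(-x)*sin(3*x) dx = -exp(-x)*sin(3*x) + 3·I. Substituting back brings back I: I = 3*exp(-x)*sin(3*x) - exp(-x)*cos(3*x) − 9·I.
Solving for I: (1 + 9)·I equals the remaining terms, so I = (1/10)·(3*exp(-x)*sin(3*x) - exp(-x)*cos(3*x)).

3*exp(-x)*sin(3*x)/10 - exp(-x)*cos(3*x)/10 + C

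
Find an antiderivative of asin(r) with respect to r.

Use integration by parts with u = arcsin(r), dv = dr.
Then du = 1/sqrt(-r**2 + 1) dr.

r*asin(r) + sqrt(-r**2 + 1) + C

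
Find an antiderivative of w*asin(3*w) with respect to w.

w**2*asin(3*w)/2 + w*sqrt(-9*w**2 + 1)/12 - asin(3*w)/36 + C

Use integration by parts with u = arcsin(3*w), dv = w dw.
Then du = 3/sqrt(-9*w**2 + 1) dw.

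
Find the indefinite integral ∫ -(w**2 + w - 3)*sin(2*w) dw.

Use integration by parts with u = w**2 + w - 3, dv = -sin(2*w) dw, so v = cos(2*w)/2.
Apply parts 2 times (tabular method): alternate signs, differentiate u down to 0, integrate dv up.

w**2*cos(2*w)/2 - w*sin(2*w)/2 + w*cos(2*w)/2 - sin(2*w)/4 - 7*cos(2*w)/4 + C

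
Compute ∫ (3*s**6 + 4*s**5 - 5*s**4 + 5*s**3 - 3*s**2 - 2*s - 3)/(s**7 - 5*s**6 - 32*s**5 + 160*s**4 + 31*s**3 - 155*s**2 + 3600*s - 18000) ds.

-9631057*log(s - 5)/1560600 + 3073*log(s - 4)/360 - 2183*log(s + 4)/5400 + 30557*log(s + 5)/30600 + 1183*log(s**2 + 9)/57800 + 5111*atan(s/3)/28900 - 18929/(1020*s - 5100) + C

Factor the denominator: (s - 5)**2*(s - 4)*(s + 4)*(s + 5)*(s**2 + 9).
Partial-fraction decomposition: (1183*s + 15333)/(28900*(s**2 + 9)) + 30557/(30600*(s + 5)) - 2183/(5400*(s + 4)) + 3073/(360*(s - 4)) - 9631057/(1560600*(s - 5)) + 18929/(1020*(s - 5)**2).
Integrate each term; A/(s−a) gives A·log|s−a|; the (Bs+D)/(s²+p²) term gives a log and an atan.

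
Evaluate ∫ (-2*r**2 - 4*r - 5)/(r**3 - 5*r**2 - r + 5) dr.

-25*log(r - 5)/8 + 11*log(r - 1)/8 - log(r + 1)/4 + C

Factor the denominator: (r - 5)*(r - 1)*(r + 1).
Partial-fraction decomposition: -1/(4*(r + 1)) + 11/(8*(r - 1)) - 25/(8*(r - 5)).
Integrate each term: A/(r−a) contributes A·log|r−a|.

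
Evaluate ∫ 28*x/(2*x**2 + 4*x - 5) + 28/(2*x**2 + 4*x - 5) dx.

Let u = 2*x**2 + 4*x - 5, so du = (4*x + 4) dx.
Rewriting, the integral becomes 7·∫ 1/u du = 7·log(u).
Substituting back, u = 2*x**2 + 4*x - 5.

7*log(2*x**2 + 4*x - 5) + C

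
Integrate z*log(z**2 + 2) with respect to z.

Let u = z**2 + 2, so du = (2*z) dz.
The integral becomes (1/2)·∫ log(u) du; integrate by parts with u′=log(u), dv′=du.

z**2*log(z**2 + 2)/2 - z**2/2 + log(z**2 + 2) + C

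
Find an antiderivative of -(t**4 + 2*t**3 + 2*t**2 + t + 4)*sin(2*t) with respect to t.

Use integration by parts with u = t**4 + 2*t**3 + 2*t**2 + t + 4, dv = -sin(2*t) dt, so v = cos(2*t)/2.
Apply parts 4 times (tabular method): alternate signs, differentiate u down to 0, integrate dv up.

t**4*cos(2*t)/2 - t**3*sin(2*t) + t**3*cos(2*t) - 3*t**2*sin(2*t)/2 - t**2*cos(2*t)/2 + t*sin(2*t)/2 - t*cos(2*t) + sin(2*t)/2 + 9*cos(2*t)/4 + C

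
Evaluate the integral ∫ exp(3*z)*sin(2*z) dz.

3*exp(3*z)*sin(2*z)/13 - 2*exp(3*z)*cos(2*z)/13 + C

Let I denote the integral. Integrate by parts with u = sin(2*z), dv = exp(3*z) dz, so v = exp(3*z)/3: I = exp(3*z)*sin(2*z)/3 − (2/3)·∫ exp(3*z)*cos(2*z) dz.
Apply parts again with u = cos(2*z), dv = exp(3*z) dz: ∫ exp(3*z)*cos(2*z) dz = exp(3*z)*cos(2*z)/3 + (2/3)·I. Substituting back brings back I: I = exp(3*z)*sin(2*z)/3 - 2*exp(3*z)*cos(2*z)/9 − (4/9)·I.
Solving for I: (1 + 4/9)·I equals the remaining terms, so I = (9/13)·(exp(3*z)*sin(2*z)/3 - 2*exp(3*z)*cos(2*z)/9).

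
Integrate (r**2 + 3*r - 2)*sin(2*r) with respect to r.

-r**2*cos(2*r)/2 + r*sin(2*r)/2 - 3*r*cos(2*r)/2 + 3*sin(2*r)/4 + 5*cos(2*r)/4 + C

Use integration by parts with u = r**2 + 3*r - 2, dv = sin(2*r) dr, so v = -cos(2*r)/2.
Apply parts 2 times (tabular method): alternate signs, differentiate u down to 0, integrate dv up.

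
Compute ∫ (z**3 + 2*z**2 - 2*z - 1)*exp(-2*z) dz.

(-4*z**3 - 14*z**2 - 6*z + 1)*exp(-2*z)/8 + C

Use integration by parts with u = z**3 + 2*z**2 - 2*z - 1, dv = exp(-2*z) dz, so v = -exp(-2*z)/2.
Apply parts 3 times (tabular method): alternate signs, differentiate u down to 0, integrate dv up.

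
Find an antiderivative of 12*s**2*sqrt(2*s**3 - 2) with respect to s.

Let u = 2*s**3 - 2, so du = (6*s**2) ds.
Rewriting, the integral becomes 2·∫ √u du = 2·(2/3)u^(3/2).
Substituting back, u = 2*s**3 - 2.

4*(2*s**3 - 2)**(3/2)/3 + C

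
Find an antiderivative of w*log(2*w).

Use integration by parts with u = log(2*w), dv = w dw.
Then du = 1/w dw and v = w**2/2.

w**2*(log(w) + log(2))/2 - w**2/4 + C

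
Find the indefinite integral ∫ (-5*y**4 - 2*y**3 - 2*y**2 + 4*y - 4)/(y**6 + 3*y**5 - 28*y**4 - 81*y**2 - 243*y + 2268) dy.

Factor the denominator: (y - 4)*(y - 3)*(y + 3)*(y + 7)*(y**2 + 9).
Partial-fraction decomposition: -(359*y + 15061)/(26100*(y**2 + 9)) + 11449/(25520*(y + 7)) - 55/(432*(y + 3)) + 469/(1080*(y - 3)) - 204/(275*(y - 4)).
Integrate each term; A/(y−a) gives A·log|y−a|; the (By+D)/(y²+p²) term gives a log and an atan.

-204*log(y - 4)/275 + 469*log(y - 3)/1080 - 55*log(y + 3)/432 + 11449*log(y + 7)/25520 - 359*log(y**2 + 9)/52200 - 15061*atan(y/3)/78300 + C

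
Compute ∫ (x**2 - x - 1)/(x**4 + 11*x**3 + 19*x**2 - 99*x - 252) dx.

log(x - 3)/84 + 19*log(x + 4)/21 - 11*log(x**2 + 10*x + 21)/24 + C

Factor the denominator: (x - 3)*(x + 3)*(x + 4)*(x + 7).
Partial-fraction decomposition: -11/(24*(x + 7)) + 19/(21*(x + 4)) - 11/(24*(x + 3)) + 1/(84*(x - 3)).
Integrate each term: A/(x−a) contributes A·log|x−a|.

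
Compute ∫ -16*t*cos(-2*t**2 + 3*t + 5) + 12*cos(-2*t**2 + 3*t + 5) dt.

4*sin(-2*t**2 + 3*t + 5) + C

Let u = 2*t**2 - 3*t - 5, so du = (4*t - 3) dt.
Rewriting, the integral becomes -4·∫ cos(u) du = -4·sin(u).
Substituting back, u = 2*t**2 - 3*t - 5.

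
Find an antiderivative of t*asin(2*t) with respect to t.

t**2*asin(2*t)/2 + t*sqrt(-4*t**2 + 1)/8 - asin(2*t)/16 + C

Use integration by parts with u = arcsin(2*t), dv = t dt.
Then du = 2/sqrt(-4*t**2 + 1) dt.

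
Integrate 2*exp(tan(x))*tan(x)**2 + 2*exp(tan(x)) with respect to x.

Let u = tan(x), so du = (tan(x)**2 + 1) dx.
Rewriting, the integral becomes 2·∫ e^u du = 2·e^u.
Substituting back, u = tan(x).

2*exp(tan(x)) + C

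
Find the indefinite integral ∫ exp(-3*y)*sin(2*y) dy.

-3*exp(-3*y)*sin(2*y)/13 - 2*exp(-3*y)*cos(2*y)/13 + C

Let I denote the integral. Integrate by parts with u = sin(2*y), dv = exp(-3*y) dy, so v = -exp(-3*y)/3: I = -exp(-3*y)*sin(2*y)/3 + (2/3)·∫ exp(-3*y)*cos(2*y) dy.
Apply parts again with u = cos(2*y), dv = exp(-3*y) dy: ∫ exp(-3*y)*cos(2*y) dy = -exp(-3*y)*cos(2*y)/3 − (2/3)·I. Substituting back brings back I: I = -exp(-3*y)*sin(2*y)/3 - 2*exp(-3*y)*cos(2*y)/9 − (4/9)·I.
Solving for I: (1 + 4/9)·I equals the remaining terms, so I = (9/13)·(-exp(-3*y)*sin(2*y)/3 - 2*exp(-3*y)*cos(2*y)/9).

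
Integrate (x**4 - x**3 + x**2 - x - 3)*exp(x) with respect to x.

(x**4 - 5*x**3 + 16*x**2 - 33*x + 30)*exp(x) + C

Use integration by parts with u = x**4 - x**3 + x**2 - x - 3, dv = exp(x) dx, so v = exp(x).
Apply parts 4 times (tabular method): alternate signs, differentiate u down to 0, integrate dv up.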